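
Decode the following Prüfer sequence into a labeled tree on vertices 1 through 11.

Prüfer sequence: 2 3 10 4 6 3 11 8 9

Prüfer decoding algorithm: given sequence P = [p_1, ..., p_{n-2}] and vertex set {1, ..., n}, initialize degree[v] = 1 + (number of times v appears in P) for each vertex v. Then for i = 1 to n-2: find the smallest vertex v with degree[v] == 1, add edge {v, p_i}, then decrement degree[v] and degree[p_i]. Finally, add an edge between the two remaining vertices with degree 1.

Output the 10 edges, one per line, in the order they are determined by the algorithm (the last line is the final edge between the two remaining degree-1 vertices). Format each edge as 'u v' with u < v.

Answer: 1 2
2 3
5 10
4 7
4 6
3 6
3 11
8 10
8 9
9 11

Derivation:
Initial degrees: {1:1, 2:2, 3:3, 4:2, 5:1, 6:2, 7:1, 8:2, 9:2, 10:2, 11:2}
Step 1: smallest deg-1 vertex = 1, p_1 = 2. Add edge {1,2}. Now deg[1]=0, deg[2]=1.
Step 2: smallest deg-1 vertex = 2, p_2 = 3. Add edge {2,3}. Now deg[2]=0, deg[3]=2.
Step 3: smallest deg-1 vertex = 5, p_3 = 10. Add edge {5,10}. Now deg[5]=0, deg[10]=1.
Step 4: smallest deg-1 vertex = 7, p_4 = 4. Add edge {4,7}. Now deg[7]=0, deg[4]=1.
Step 5: smallest deg-1 vertex = 4, p_5 = 6. Add edge {4,6}. Now deg[4]=0, deg[6]=1.
Step 6: smallest deg-1 vertex = 6, p_6 = 3. Add edge {3,6}. Now deg[6]=0, deg[3]=1.
Step 7: smallest deg-1 vertex = 3, p_7 = 11. Add edge {3,11}. Now deg[3]=0, deg[11]=1.
Step 8: smallest deg-1 vertex = 10, p_8 = 8. Add edge {8,10}. Now deg[10]=0, deg[8]=1.
Step 9: smallest deg-1 vertex = 8, p_9 = 9. Add edge {8,9}. Now deg[8]=0, deg[9]=1.
Final: two remaining deg-1 vertices are 9, 11. Add edge {9,11}.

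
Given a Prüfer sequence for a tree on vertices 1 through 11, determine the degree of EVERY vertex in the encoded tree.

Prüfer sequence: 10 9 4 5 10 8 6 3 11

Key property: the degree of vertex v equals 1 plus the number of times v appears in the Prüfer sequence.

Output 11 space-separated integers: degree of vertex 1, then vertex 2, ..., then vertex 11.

p_1 = 10: count[10] becomes 1
p_2 = 9: count[9] becomes 1
p_3 = 4: count[4] becomes 1
p_4 = 5: count[5] becomes 1
p_5 = 10: count[10] becomes 2
p_6 = 8: count[8] becomes 1
p_7 = 6: count[6] becomes 1
p_8 = 3: count[3] becomes 1
p_9 = 11: count[11] becomes 1
Degrees (1 + count): deg[1]=1+0=1, deg[2]=1+0=1, deg[3]=1+1=2, deg[4]=1+1=2, deg[5]=1+1=2, deg[6]=1+1=2, deg[7]=1+0=1, deg[8]=1+1=2, deg[9]=1+1=2, deg[10]=1+2=3, deg[11]=1+1=2

Answer: 1 1 2 2 2 2 1 2 2 3 2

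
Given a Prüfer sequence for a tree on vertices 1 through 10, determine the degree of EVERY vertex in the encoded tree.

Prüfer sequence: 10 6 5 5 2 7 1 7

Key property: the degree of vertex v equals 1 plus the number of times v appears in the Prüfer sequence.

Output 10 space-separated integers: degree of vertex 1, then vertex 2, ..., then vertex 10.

p_1 = 10: count[10] becomes 1
p_2 = 6: count[6] becomes 1
p_3 = 5: count[5] becomes 1
p_4 = 5: count[5] becomes 2
p_5 = 2: count[2] becomes 1
p_6 = 7: count[7] becomes 1
p_7 = 1: count[1] becomes 1
p_8 = 7: count[7] becomes 2
Degrees (1 + count): deg[1]=1+1=2, deg[2]=1+1=2, deg[3]=1+0=1, deg[4]=1+0=1, deg[5]=1+2=3, deg[6]=1+1=2, deg[7]=1+2=3, deg[8]=1+0=1, deg[9]=1+0=1, deg[10]=1+1=2

Answer: 2 2 1 1 3 2 3 1 1 2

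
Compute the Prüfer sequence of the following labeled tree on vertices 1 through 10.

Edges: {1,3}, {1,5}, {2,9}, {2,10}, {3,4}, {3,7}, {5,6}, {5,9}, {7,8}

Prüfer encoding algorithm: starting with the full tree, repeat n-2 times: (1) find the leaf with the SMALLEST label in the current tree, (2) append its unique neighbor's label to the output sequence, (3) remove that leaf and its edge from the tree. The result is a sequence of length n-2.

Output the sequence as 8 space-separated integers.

Answer: 3 5 7 3 1 5 9 2

Derivation:
Step 1: leaves = {4,6,8,10}. Remove smallest leaf 4, emit neighbor 3.
Step 2: leaves = {6,8,10}. Remove smallest leaf 6, emit neighbor 5.
Step 3: leaves = {8,10}. Remove smallest leaf 8, emit neighbor 7.
Step 4: leaves = {7,10}. Remove smallest leaf 7, emit neighbor 3.
Step 5: leaves = {3,10}. Remove smallest leaf 3, emit neighbor 1.
Step 6: leaves = {1,10}. Remove smallest leaf 1, emit neighbor 5.
Step 7: leaves = {5,10}. Remove smallest leaf 5, emit neighbor 9.
Step 8: leaves = {9,10}. Remove smallest leaf 9, emit neighbor 2.
Done: 2 vertices remain (2, 10). Sequence = [3 5 7 3 1 5 9 2]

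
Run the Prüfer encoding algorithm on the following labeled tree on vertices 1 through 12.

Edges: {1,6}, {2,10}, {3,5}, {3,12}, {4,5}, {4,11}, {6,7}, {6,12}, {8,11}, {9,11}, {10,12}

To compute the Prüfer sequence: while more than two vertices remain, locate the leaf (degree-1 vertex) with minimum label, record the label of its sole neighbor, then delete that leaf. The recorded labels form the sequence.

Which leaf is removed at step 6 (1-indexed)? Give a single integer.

Step 1: current leaves = {1,2,7,8,9}. Remove leaf 1 (neighbor: 6).
Step 2: current leaves = {2,7,8,9}. Remove leaf 2 (neighbor: 10).
Step 3: current leaves = {7,8,9,10}. Remove leaf 7 (neighbor: 6).
Step 4: current leaves = {6,8,9,10}. Remove leaf 6 (neighbor: 12).
Step 5: current leaves = {8,9,10}. Remove leaf 8 (neighbor: 11).
Step 6: current leaves = {9,10}. Remove leaf 9 (neighbor: 11).

Answer: 9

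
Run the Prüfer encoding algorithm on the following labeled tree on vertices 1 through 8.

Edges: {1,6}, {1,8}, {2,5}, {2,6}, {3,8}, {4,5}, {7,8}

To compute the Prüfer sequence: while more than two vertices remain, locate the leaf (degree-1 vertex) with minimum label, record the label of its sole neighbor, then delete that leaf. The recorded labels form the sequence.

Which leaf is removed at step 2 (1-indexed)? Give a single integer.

Answer: 4

Derivation:
Step 1: current leaves = {3,4,7}. Remove leaf 3 (neighbor: 8).
Step 2: current leaves = {4,7}. Remove leaf 4 (neighbor: 5).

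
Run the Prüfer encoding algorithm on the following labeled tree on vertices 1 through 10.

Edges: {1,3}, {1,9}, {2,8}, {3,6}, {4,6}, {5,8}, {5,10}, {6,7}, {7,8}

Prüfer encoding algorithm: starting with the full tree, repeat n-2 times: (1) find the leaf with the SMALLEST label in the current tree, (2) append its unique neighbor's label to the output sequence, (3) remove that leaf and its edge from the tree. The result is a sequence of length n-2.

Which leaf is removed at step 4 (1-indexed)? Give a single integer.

Answer: 1

Derivation:
Step 1: current leaves = {2,4,9,10}. Remove leaf 2 (neighbor: 8).
Step 2: current leaves = {4,9,10}. Remove leaf 4 (neighbor: 6).
Step 3: current leaves = {9,10}. Remove leaf 9 (neighbor: 1).
Step 4: current leaves = {1,10}. Remove leaf 1 (neighbor: 3).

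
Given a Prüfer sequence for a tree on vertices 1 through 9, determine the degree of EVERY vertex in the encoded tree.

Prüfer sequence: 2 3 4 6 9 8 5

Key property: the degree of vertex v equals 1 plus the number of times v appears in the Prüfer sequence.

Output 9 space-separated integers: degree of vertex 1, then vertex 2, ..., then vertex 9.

Answer: 1 2 2 2 2 2 1 2 2

Derivation:
p_1 = 2: count[2] becomes 1
p_2 = 3: count[3] becomes 1
p_3 = 4: count[4] becomes 1
p_4 = 6: count[6] becomes 1
p_5 = 9: count[9] becomes 1
p_6 = 8: count[8] becomes 1
p_7 = 5: count[5] becomes 1
Degrees (1 + count): deg[1]=1+0=1, deg[2]=1+1=2, deg[3]=1+1=2, deg[4]=1+1=2, deg[5]=1+1=2, deg[6]=1+1=2, deg[7]=1+0=1, deg[8]=1+1=2, deg[9]=1+1=2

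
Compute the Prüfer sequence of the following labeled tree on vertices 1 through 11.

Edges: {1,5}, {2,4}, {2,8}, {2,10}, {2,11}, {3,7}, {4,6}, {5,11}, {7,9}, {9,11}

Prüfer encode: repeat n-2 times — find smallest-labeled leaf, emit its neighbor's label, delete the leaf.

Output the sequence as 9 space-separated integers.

Step 1: leaves = {1,3,6,8,10}. Remove smallest leaf 1, emit neighbor 5.
Step 2: leaves = {3,5,6,8,10}. Remove smallest leaf 3, emit neighbor 7.
Step 3: leaves = {5,6,7,8,10}. Remove smallest leaf 5, emit neighbor 11.
Step 4: leaves = {6,7,8,10}. Remove smallest leaf 6, emit neighbor 4.
Step 5: leaves = {4,7,8,10}. Remove smallest leaf 4, emit neighbor 2.
Step 6: leaves = {7,8,10}. Remove smallest leaf 7, emit neighbor 9.
Step 7: leaves = {8,9,10}. Remove smallest leaf 8, emit neighbor 2.
Step 8: leaves = {9,10}. Remove smallest leaf 9, emit neighbor 11.
Step 9: leaves = {10,11}. Remove smallest leaf 10, emit neighbor 2.
Done: 2 vertices remain (2, 11). Sequence = [5 7 11 4 2 9 2 11 2]

Answer: 5 7 11 4 2 9 2 11 2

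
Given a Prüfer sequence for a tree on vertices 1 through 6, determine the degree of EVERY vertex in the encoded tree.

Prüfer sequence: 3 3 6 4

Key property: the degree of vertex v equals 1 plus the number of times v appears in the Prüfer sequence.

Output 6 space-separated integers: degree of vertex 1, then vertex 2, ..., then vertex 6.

p_1 = 3: count[3] becomes 1
p_2 = 3: count[3] becomes 2
p_3 = 6: count[6] becomes 1
p_4 = 4: count[4] becomes 1
Degrees (1 + count): deg[1]=1+0=1, deg[2]=1+0=1, deg[3]=1+2=3, deg[4]=1+1=2, deg[5]=1+0=1, deg[6]=1+1=2

Answer: 1 1 3 2 1 2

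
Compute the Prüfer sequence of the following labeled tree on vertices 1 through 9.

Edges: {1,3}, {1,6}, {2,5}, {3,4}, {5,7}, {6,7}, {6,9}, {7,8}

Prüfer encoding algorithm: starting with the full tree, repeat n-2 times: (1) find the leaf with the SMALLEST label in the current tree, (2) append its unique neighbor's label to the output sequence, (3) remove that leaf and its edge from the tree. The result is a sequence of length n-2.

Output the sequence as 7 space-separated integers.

Step 1: leaves = {2,4,8,9}. Remove smallest leaf 2, emit neighbor 5.
Step 2: leaves = {4,5,8,9}. Remove smallest leaf 4, emit neighbor 3.
Step 3: leaves = {3,5,8,9}. Remove smallest leaf 3, emit neighbor 1.
Step 4: leaves = {1,5,8,9}. Remove smallest leaf 1, emit neighbor 6.
Step 5: leaves = {5,8,9}. Remove smallest leaf 5, emit neighbor 7.
Step 6: leaves = {8,9}. Remove smallest leaf 8, emit neighbor 7.
Step 7: leaves = {7,9}. Remove smallest leaf 7, emit neighbor 6.
Done: 2 vertices remain (6, 9). Sequence = [5 3 1 6 7 7 6]

Answer: 5 3 1 6 7 7 6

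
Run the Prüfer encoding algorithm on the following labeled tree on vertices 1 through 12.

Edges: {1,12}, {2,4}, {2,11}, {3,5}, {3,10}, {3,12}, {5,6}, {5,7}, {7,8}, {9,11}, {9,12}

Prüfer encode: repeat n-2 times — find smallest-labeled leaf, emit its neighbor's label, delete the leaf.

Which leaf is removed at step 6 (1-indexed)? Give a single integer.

Answer: 7

Derivation:
Step 1: current leaves = {1,4,6,8,10}. Remove leaf 1 (neighbor: 12).
Step 2: current leaves = {4,6,8,10}. Remove leaf 4 (neighbor: 2).
Step 3: current leaves = {2,6,8,10}. Remove leaf 2 (neighbor: 11).
Step 4: current leaves = {6,8,10,11}. Remove leaf 6 (neighbor: 5).
Step 5: current leaves = {8,10,11}. Remove leaf 8 (neighbor: 7).
Step 6: current leaves = {7,10,11}. Remove leaf 7 (neighbor: 5).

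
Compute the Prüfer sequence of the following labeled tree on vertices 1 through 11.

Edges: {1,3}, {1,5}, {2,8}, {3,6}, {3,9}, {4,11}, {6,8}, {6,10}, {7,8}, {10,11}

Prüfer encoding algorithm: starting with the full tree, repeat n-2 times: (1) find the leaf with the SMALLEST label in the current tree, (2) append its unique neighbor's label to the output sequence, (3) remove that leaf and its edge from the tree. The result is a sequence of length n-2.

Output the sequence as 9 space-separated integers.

Step 1: leaves = {2,4,5,7,9}. Remove smallest leaf 2, emit neighbor 8.
Step 2: leaves = {4,5,7,9}. Remove smallest leaf 4, emit neighbor 11.
Step 3: leaves = {5,7,9,11}. Remove smallest leaf 5, emit neighbor 1.
Step 4: leaves = {1,7,9,11}. Remove smallest leaf 1, emit neighbor 3.
Step 5: leaves = {7,9,11}. Remove smallest leaf 7, emit neighbor 8.
Step 6: leaves = {8,9,11}. Remove smallest leaf 8, emit neighbor 6.
Step 7: leaves = {9,11}. Remove smallest leaf 9, emit neighbor 3.
Step 8: leaves = {3,11}. Remove smallest leaf 3, emit neighbor 6.
Step 9: leaves = {6,11}. Remove smallest leaf 6, emit neighbor 10.
Done: 2 vertices remain (10, 11). Sequence = [8 11 1 3 8 6 3 6 10]

Answer: 8 11 1 3 8 6 3 6 10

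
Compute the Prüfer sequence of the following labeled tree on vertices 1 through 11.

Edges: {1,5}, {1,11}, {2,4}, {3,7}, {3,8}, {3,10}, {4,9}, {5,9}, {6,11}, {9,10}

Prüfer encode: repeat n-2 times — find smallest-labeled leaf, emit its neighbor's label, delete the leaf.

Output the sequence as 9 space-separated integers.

Answer: 4 9 11 3 3 10 9 5 1

Derivation:
Step 1: leaves = {2,6,7,8}. Remove smallest leaf 2, emit neighbor 4.
Step 2: leaves = {4,6,7,8}. Remove smallest leaf 4, emit neighbor 9.
Step 3: leaves = {6,7,8}. Remove smallest leaf 6, emit neighbor 11.
Step 4: leaves = {7,8,11}. Remove smallest leaf 7, emit neighbor 3.
Step 5: leaves = {8,11}. Remove smallest leaf 8, emit neighbor 3.
Step 6: leaves = {3,11}. Remove smallest leaf 3, emit neighbor 10.
Step 7: leaves = {10,11}. Remove smallest leaf 10, emit neighbor 9.
Step 8: leaves = {9,11}. Remove smallest leaf 9, emit neighbor 5.
Step 9: leaves = {5,11}. Remove smallest leaf 5, emit neighbor 1.
Done: 2 vertices remain (1, 11). Sequence = [4 9 11 3 3 10 9 5 1]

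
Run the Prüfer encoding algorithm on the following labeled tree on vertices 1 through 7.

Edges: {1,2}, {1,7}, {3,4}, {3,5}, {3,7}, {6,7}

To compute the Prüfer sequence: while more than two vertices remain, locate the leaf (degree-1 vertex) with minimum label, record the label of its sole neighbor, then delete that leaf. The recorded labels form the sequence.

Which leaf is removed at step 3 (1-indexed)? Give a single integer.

Step 1: current leaves = {2,4,5,6}. Remove leaf 2 (neighbor: 1).
Step 2: current leaves = {1,4,5,6}. Remove leaf 1 (neighbor: 7).
Step 3: current leaves = {4,5,6}. Remove leaf 4 (neighbor: 3).

Answer: 4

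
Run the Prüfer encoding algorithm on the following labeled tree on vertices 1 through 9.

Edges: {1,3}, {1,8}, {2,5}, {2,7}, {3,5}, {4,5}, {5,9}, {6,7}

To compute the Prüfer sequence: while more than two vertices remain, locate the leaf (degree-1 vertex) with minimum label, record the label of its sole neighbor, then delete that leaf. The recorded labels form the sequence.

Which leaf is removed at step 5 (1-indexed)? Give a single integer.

Step 1: current leaves = {4,6,8,9}. Remove leaf 4 (neighbor: 5).
Step 2: current leaves = {6,8,9}. Remove leaf 6 (neighbor: 7).
Step 3: current leaves = {7,8,9}. Remove leaf 7 (neighbor: 2).
Step 4: current leaves = {2,8,9}. Remove leaf 2 (neighbor: 5).
Step 5: current leaves = {8,9}. Remove leaf 8 (neighbor: 1).

Answer: 8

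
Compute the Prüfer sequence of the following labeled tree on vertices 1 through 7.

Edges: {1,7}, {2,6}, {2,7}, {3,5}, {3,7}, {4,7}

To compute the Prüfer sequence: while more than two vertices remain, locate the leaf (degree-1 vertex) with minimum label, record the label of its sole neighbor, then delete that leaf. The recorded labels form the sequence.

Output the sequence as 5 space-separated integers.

Step 1: leaves = {1,4,5,6}. Remove smallest leaf 1, emit neighbor 7.
Step 2: leaves = {4,5,6}. Remove smallest leaf 4, emit neighbor 7.
Step 3: leaves = {5,6}. Remove smallest leaf 5, emit neighbor 3.
Step 4: leaves = {3,6}. Remove smallest leaf 3, emit neighbor 7.
Step 5: leaves = {6,7}. Remove smallest leaf 6, emit neighbor 2.
Done: 2 vertices remain (2, 7). Sequence = [7 7 3 7 2]

Answer: 7 7 3 7 2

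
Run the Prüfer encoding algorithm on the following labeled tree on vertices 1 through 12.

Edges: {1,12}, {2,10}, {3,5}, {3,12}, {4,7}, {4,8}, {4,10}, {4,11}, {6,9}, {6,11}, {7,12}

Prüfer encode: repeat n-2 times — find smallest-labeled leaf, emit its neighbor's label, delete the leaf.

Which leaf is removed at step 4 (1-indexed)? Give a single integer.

Answer: 3

Derivation:
Step 1: current leaves = {1,2,5,8,9}. Remove leaf 1 (neighbor: 12).
Step 2: current leaves = {2,5,8,9}. Remove leaf 2 (neighbor: 10).
Step 3: current leaves = {5,8,9,10}. Remove leaf 5 (neighbor: 3).
Step 4: current leaves = {3,8,9,10}. Remove leaf 3 (neighbor: 12).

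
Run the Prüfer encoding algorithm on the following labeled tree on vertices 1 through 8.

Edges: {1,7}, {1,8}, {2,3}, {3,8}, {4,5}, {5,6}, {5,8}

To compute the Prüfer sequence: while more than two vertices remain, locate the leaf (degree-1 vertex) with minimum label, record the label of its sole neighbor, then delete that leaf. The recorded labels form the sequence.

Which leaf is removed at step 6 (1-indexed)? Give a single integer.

Step 1: current leaves = {2,4,6,7}. Remove leaf 2 (neighbor: 3).
Step 2: current leaves = {3,4,6,7}. Remove leaf 3 (neighbor: 8).
Step 3: current leaves = {4,6,7}. Remove leaf 4 (neighbor: 5).
Step 4: current leaves = {6,7}. Remove leaf 6 (neighbor: 5).
Step 5: current leaves = {5,7}. Remove leaf 5 (neighbor: 8).
Step 6: current leaves = {7,8}. Remove leaf 7 (neighbor: 1).

Answer: 7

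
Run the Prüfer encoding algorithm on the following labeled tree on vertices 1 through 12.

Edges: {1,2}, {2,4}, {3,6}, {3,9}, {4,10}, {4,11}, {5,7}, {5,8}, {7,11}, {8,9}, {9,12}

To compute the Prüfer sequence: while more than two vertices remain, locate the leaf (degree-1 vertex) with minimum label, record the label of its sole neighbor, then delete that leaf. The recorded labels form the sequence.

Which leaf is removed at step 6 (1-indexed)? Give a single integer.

Step 1: current leaves = {1,6,10,12}. Remove leaf 1 (neighbor: 2).
Step 2: current leaves = {2,6,10,12}. Remove leaf 2 (neighbor: 4).
Step 3: current leaves = {6,10,12}. Remove leaf 6 (neighbor: 3).
Step 4: current leaves = {3,10,12}. Remove leaf 3 (neighbor: 9).
Step 5: current leaves = {10,12}. Remove leaf 10 (neighbor: 4).
Step 6: current leaves = {4,12}. Remove leaf 4 (neighbor: 11).

Answer: 4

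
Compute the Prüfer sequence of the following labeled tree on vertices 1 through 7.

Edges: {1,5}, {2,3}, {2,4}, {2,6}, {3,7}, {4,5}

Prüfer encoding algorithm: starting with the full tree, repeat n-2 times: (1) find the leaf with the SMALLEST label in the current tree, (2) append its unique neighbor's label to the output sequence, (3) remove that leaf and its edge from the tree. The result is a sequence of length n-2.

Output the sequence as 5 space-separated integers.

Step 1: leaves = {1,6,7}. Remove smallest leaf 1, emit neighbor 5.
Step 2: leaves = {5,6,7}. Remove smallest leaf 5, emit neighbor 4.
Step 3: leaves = {4,6,7}. Remove smallest leaf 4, emit neighbor 2.
Step 4: leaves = {6,7}. Remove smallest leaf 6, emit neighbor 2.
Step 5: leaves = {2,7}. Remove smallest leaf 2, emit neighbor 3.
Done: 2 vertices remain (3, 7). Sequence = [5 4 2 2 3]

Answer: 5 4 2 2 3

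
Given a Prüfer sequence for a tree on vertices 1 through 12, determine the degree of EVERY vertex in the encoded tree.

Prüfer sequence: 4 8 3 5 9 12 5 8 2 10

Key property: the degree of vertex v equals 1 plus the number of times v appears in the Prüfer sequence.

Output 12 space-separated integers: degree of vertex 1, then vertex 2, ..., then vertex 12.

p_1 = 4: count[4] becomes 1
p_2 = 8: count[8] becomes 1
p_3 = 3: count[3] becomes 1
p_4 = 5: count[5] becomes 1
p_5 = 9: count[9] becomes 1
p_6 = 12: count[12] becomes 1
p_7 = 5: count[5] becomes 2
p_8 = 8: count[8] becomes 2
p_9 = 2: count[2] becomes 1
p_10 = 10: count[10] becomes 1
Degrees (1 + count): deg[1]=1+0=1, deg[2]=1+1=2, deg[3]=1+1=2, deg[4]=1+1=2, deg[5]=1+2=3, deg[6]=1+0=1, deg[7]=1+0=1, deg[8]=1+2=3, deg[9]=1+1=2, deg[10]=1+1=2, deg[11]=1+0=1, deg[12]=1+1=2

Answer: 1 2 2 2 3 1 1 3 2 2 1 2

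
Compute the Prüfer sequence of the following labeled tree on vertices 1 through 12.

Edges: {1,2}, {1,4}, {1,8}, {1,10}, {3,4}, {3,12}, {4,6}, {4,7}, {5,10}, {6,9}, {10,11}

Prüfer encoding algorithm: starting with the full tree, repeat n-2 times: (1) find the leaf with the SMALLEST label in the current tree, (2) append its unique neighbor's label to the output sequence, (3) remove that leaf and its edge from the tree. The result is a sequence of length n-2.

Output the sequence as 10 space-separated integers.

Step 1: leaves = {2,5,7,8,9,11,12}. Remove smallest leaf 2, emit neighbor 1.
Step 2: leaves = {5,7,8,9,11,12}. Remove smallest leaf 5, emit neighbor 10.
Step 3: leaves = {7,8,9,11,12}. Remove smallest leaf 7, emit neighbor 4.
Step 4: leaves = {8,9,11,12}. Remove smallest leaf 8, emit neighbor 1.
Step 5: leaves = {9,11,12}. Remove smallest leaf 9, emit neighbor 6.
Step 6: leaves = {6,11,12}. Remove smallest leaf 6, emit neighbor 4.
Step 7: leaves = {11,12}. Remove smallest leaf 11, emit neighbor 10.
Step 8: leaves = {10,12}. Remove smallest leaf 10, emit neighbor 1.
Step 9: leaves = {1,12}. Remove smallest leaf 1, emit neighbor 4.
Step 10: leaves = {4,12}. Remove smallest leaf 4, emit neighbor 3.
Done: 2 vertices remain (3, 12). Sequence = [1 10 4 1 6 4 10 1 4 3]

Answer: 1 10 4 1 6 4 10 1 4 3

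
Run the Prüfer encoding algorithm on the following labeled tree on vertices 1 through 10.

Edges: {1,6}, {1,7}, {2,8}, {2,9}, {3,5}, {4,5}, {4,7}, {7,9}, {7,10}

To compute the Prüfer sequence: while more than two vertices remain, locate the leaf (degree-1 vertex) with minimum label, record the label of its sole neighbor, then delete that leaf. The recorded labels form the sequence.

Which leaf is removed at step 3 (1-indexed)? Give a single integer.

Step 1: current leaves = {3,6,8,10}. Remove leaf 3 (neighbor: 5).
Step 2: current leaves = {5,6,8,10}. Remove leaf 5 (neighbor: 4).
Step 3: current leaves = {4,6,8,10}. Remove leaf 4 (neighbor: 7).

Answer: 4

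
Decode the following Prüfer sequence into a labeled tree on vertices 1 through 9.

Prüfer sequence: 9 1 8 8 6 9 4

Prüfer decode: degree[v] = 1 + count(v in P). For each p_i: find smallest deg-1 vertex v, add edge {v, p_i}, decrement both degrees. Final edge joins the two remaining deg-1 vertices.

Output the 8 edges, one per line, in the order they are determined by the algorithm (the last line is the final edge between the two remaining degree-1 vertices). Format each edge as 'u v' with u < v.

Initial degrees: {1:2, 2:1, 3:1, 4:2, 5:1, 6:2, 7:1, 8:3, 9:3}
Step 1: smallest deg-1 vertex = 2, p_1 = 9. Add edge {2,9}. Now deg[2]=0, deg[9]=2.
Step 2: smallest deg-1 vertex = 3, p_2 = 1. Add edge {1,3}. Now deg[3]=0, deg[1]=1.
Step 3: smallest deg-1 vertex = 1, p_3 = 8. Add edge {1,8}. Now deg[1]=0, deg[8]=2.
Step 4: smallest deg-1 vertex = 5, p_4 = 8. Add edge {5,8}. Now deg[5]=0, deg[8]=1.
Step 5: smallest deg-1 vertex = 7, p_5 = 6. Add edge {6,7}. Now deg[7]=0, deg[6]=1.
Step 6: smallest deg-1 vertex = 6, p_6 = 9. Add edge {6,9}. Now deg[6]=0, deg[9]=1.
Step 7: smallest deg-1 vertex = 8, p_7 = 4. Add edge {4,8}. Now deg[8]=0, deg[4]=1.
Final: two remaining deg-1 vertices are 4, 9. Add edge {4,9}.

Answer: 2 9
1 3
1 8
5 8
6 7
6 9
4 8
4 9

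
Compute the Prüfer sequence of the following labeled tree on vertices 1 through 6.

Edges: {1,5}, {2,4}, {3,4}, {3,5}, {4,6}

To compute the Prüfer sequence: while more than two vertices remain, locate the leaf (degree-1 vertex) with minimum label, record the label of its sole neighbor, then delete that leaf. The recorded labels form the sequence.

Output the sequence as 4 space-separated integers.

Answer: 5 4 3 4

Derivation:
Step 1: leaves = {1,2,6}. Remove smallest leaf 1, emit neighbor 5.
Step 2: leaves = {2,5,6}. Remove smallest leaf 2, emit neighbor 4.
Step 3: leaves = {5,6}. Remove smallest leaf 5, emit neighbor 3.
Step 4: leaves = {3,6}. Remove smallest leaf 3, emit neighbor 4.
Done: 2 vertices remain (4, 6). Sequence = [5 4 3 4]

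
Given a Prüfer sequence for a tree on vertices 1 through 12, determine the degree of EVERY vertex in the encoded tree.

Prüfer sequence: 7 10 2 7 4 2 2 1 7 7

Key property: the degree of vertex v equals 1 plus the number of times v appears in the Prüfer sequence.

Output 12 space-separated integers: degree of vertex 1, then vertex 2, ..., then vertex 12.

Answer: 2 4 1 2 1 1 5 1 1 2 1 1

Derivation:
p_1 = 7: count[7] becomes 1
p_2 = 10: count[10] becomes 1
p_3 = 2: count[2] becomes 1
p_4 = 7: count[7] becomes 2
p_5 = 4: count[4] becomes 1
p_6 = 2: count[2] becomes 2
p_7 = 2: count[2] becomes 3
p_8 = 1: count[1] becomes 1
p_9 = 7: count[7] becomes 3
p_10 = 7: count[7] becomes 4
Degrees (1 + count): deg[1]=1+1=2, deg[2]=1+3=4, deg[3]=1+0=1, deg[4]=1+1=2, deg[5]=1+0=1, deg[6]=1+0=1, deg[7]=1+4=5, deg[8]=1+0=1, deg[9]=1+0=1, deg[10]=1+1=2, deg[11]=1+0=1, deg[12]=1+0=1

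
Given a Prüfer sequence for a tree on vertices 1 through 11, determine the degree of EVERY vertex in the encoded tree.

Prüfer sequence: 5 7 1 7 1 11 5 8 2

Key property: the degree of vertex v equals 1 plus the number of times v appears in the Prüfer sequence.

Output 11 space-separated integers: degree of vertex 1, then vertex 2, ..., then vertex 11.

p_1 = 5: count[5] becomes 1
p_2 = 7: count[7] becomes 1
p_3 = 1: count[1] becomes 1
p_4 = 7: count[7] becomes 2
p_5 = 1: count[1] becomes 2
p_6 = 11: count[11] becomes 1
p_7 = 5: count[5] becomes 2
p_8 = 8: count[8] becomes 1
p_9 = 2: count[2] becomes 1
Degrees (1 + count): deg[1]=1+2=3, deg[2]=1+1=2, deg[3]=1+0=1, deg[4]=1+0=1, deg[5]=1+2=3, deg[6]=1+0=1, deg[7]=1+2=3, deg[8]=1+1=2, deg[9]=1+0=1, deg[10]=1+0=1, deg[11]=1+1=2

Answer: 3 2 1 1 3 1 3 2 1 1 2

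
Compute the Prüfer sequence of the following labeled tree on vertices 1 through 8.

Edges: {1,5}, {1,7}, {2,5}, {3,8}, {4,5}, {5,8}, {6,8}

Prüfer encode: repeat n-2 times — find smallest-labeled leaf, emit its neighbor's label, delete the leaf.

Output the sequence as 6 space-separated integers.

Step 1: leaves = {2,3,4,6,7}. Remove smallest leaf 2, emit neighbor 5.
Step 2: leaves = {3,4,6,7}. Remove smallest leaf 3, emit neighbor 8.
Step 3: leaves = {4,6,7}. Remove smallest leaf 4, emit neighbor 5.
Step 4: leaves = {6,7}. Remove smallest leaf 6, emit neighbor 8.
Step 5: leaves = {7,8}. Remove smallest leaf 7, emit neighbor 1.
Step 6: leaves = {1,8}. Remove smallest leaf 1, emit neighbor 5.
Done: 2 vertices remain (5, 8). Sequence = [5 8 5 8 1 5]

Answer: 5 8 5 8 1 5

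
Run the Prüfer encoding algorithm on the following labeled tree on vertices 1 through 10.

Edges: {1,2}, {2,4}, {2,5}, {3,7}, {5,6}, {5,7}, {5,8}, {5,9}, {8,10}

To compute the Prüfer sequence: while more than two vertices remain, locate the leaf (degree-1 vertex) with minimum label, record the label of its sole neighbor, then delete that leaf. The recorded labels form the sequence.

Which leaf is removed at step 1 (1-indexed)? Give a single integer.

Answer: 1

Derivation:
Step 1: current leaves = {1,3,4,6,9,10}. Remove leaf 1 (neighbor: 2).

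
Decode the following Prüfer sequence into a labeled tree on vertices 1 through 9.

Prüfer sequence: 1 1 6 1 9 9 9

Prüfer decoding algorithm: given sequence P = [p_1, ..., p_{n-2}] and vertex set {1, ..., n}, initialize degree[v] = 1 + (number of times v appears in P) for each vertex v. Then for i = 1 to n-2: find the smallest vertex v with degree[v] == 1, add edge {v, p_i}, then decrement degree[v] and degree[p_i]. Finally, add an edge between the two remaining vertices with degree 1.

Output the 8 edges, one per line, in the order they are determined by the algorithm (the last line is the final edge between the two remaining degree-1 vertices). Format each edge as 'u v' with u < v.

Initial degrees: {1:4, 2:1, 3:1, 4:1, 5:1, 6:2, 7:1, 8:1, 9:4}
Step 1: smallest deg-1 vertex = 2, p_1 = 1. Add edge {1,2}. Now deg[2]=0, deg[1]=3.
Step 2: smallest deg-1 vertex = 3, p_2 = 1. Add edge {1,3}. Now deg[3]=0, deg[1]=2.
Step 3: smallest deg-1 vertex = 4, p_3 = 6. Add edge {4,6}. Now deg[4]=0, deg[6]=1.
Step 4: smallest deg-1 vertex = 5, p_4 = 1. Add edge {1,5}. Now deg[5]=0, deg[1]=1.
Step 5: smallest deg-1 vertex = 1, p_5 = 9. Add edge {1,9}. Now deg[1]=0, deg[9]=3.
Step 6: smallest deg-1 vertex = 6, p_6 = 9. Add edge {6,9}. Now deg[6]=0, deg[9]=2.
Step 7: smallest deg-1 vertex = 7, p_7 = 9. Add edge {7,9}. Now deg[7]=0, deg[9]=1.
Final: two remaining deg-1 vertices are 8, 9. Add edge {8,9}.

Answer: 1 2
1 3
4 6
1 5
1 9
6 9
7 9
8 9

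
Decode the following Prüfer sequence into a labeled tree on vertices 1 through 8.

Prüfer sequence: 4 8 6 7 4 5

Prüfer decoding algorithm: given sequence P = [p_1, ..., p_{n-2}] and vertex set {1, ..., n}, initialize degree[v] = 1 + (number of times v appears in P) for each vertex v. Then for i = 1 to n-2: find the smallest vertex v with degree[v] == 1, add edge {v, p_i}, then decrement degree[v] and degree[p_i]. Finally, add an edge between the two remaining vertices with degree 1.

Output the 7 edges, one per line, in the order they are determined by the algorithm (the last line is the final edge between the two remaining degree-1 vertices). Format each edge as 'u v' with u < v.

Initial degrees: {1:1, 2:1, 3:1, 4:3, 5:2, 6:2, 7:2, 8:2}
Step 1: smallest deg-1 vertex = 1, p_1 = 4. Add edge {1,4}. Now deg[1]=0, deg[4]=2.
Step 2: smallest deg-1 vertex = 2, p_2 = 8. Add edge {2,8}. Now deg[2]=0, deg[8]=1.
Step 3: smallest deg-1 vertex = 3, p_3 = 6. Add edge {3,6}. Now deg[3]=0, deg[6]=1.
Step 4: smallest deg-1 vertex = 6, p_4 = 7. Add edge {6,7}. Now deg[6]=0, deg[7]=1.
Step 5: smallest deg-1 vertex = 7, p_5 = 4. Add edge {4,7}. Now deg[7]=0, deg[4]=1.
Step 6: smallest deg-1 vertex = 4, p_6 = 5. Add edge {4,5}. Now deg[4]=0, deg[5]=1.
Final: two remaining deg-1 vertices are 5, 8. Add edge {5,8}.

Answer: 1 4
2 8
3 6
6 7
4 7
4 5
5 8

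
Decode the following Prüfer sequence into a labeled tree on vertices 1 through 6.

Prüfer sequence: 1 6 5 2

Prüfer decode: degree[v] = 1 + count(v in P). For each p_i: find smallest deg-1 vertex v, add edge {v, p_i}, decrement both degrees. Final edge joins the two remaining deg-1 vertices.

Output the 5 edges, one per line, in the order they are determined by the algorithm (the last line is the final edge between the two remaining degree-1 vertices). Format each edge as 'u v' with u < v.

Answer: 1 3
1 6
4 5
2 5
2 6

Derivation:
Initial degrees: {1:2, 2:2, 3:1, 4:1, 5:2, 6:2}
Step 1: smallest deg-1 vertex = 3, p_1 = 1. Add edge {1,3}. Now deg[3]=0, deg[1]=1.
Step 2: smallest deg-1 vertex = 1, p_2 = 6. Add edge {1,6}. Now deg[1]=0, deg[6]=1.
Step 3: smallest deg-1 vertex = 4, p_3 = 5. Add edge {4,5}. Now deg[4]=0, deg[5]=1.
Step 4: smallest deg-1 vertex = 5, p_4 = 2. Add edge {2,5}. Now deg[5]=0, deg[2]=1.
Final: two remaining deg-1 vertices are 2, 6. Add edge {2,6}.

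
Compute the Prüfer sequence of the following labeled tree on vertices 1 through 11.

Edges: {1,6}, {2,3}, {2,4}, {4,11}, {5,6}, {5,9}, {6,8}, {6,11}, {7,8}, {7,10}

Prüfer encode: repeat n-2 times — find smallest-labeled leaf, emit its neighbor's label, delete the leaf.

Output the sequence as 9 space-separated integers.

Answer: 6 2 4 11 5 6 7 8 6

Derivation:
Step 1: leaves = {1,3,9,10}. Remove smallest leaf 1, emit neighbor 6.
Step 2: leaves = {3,9,10}. Remove smallest leaf 3, emit neighbor 2.
Step 3: leaves = {2,9,10}. Remove smallest leaf 2, emit neighbor 4.
Step 4: leaves = {4,9,10}. Remove smallest leaf 4, emit neighbor 11.
Step 5: leaves = {9,10,11}. Remove smallest leaf 9, emit neighbor 5.
Step 6: leaves = {5,10,11}. Remove smallest leaf 5, emit neighbor 6.
Step 7: leaves = {10,11}. Remove smallest leaf 10, emit neighbor 7.
Step 8: leaves = {7,11}. Remove smallest leaf 7, emit neighbor 8.
Step 9: leaves = {8,11}. Remove smallest leaf 8, emit neighbor 6.
Done: 2 vertices remain (6, 11). Sequence = [6 2 4 11 5 6 7 8 6]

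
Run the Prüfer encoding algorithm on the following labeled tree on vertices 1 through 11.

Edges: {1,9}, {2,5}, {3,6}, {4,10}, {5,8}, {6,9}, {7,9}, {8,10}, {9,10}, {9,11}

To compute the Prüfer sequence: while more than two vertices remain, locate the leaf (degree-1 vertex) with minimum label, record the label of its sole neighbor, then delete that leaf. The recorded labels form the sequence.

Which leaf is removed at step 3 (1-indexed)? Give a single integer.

Step 1: current leaves = {1,2,3,4,7,11}. Remove leaf 1 (neighbor: 9).
Step 2: current leaves = {2,3,4,7,11}. Remove leaf 2 (neighbor: 5).
Step 3: current leaves = {3,4,5,7,11}. Remove leaf 3 (neighbor: 6).

Answer: 3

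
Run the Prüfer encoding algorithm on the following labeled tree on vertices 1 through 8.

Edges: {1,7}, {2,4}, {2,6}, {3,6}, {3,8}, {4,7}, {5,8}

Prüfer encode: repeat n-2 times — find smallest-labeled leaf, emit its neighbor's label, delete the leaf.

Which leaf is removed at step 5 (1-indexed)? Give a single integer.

Step 1: current leaves = {1,5}. Remove leaf 1 (neighbor: 7).
Step 2: current leaves = {5,7}. Remove leaf 5 (neighbor: 8).
Step 3: current leaves = {7,8}. Remove leaf 7 (neighbor: 4).
Step 4: current leaves = {4,8}. Remove leaf 4 (neighbor: 2).
Step 5: current leaves = {2,8}. Remove leaf 2 (neighbor: 6).

Answer: 2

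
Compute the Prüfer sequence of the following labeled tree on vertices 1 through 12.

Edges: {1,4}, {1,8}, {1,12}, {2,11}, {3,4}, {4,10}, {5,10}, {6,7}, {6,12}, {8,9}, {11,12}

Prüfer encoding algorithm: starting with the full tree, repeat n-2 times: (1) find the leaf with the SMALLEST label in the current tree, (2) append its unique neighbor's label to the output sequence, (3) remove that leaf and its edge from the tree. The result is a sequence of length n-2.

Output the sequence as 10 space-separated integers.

Answer: 11 4 10 6 12 8 1 4 1 12

Derivation:
Step 1: leaves = {2,3,5,7,9}. Remove smallest leaf 2, emit neighbor 11.
Step 2: leaves = {3,5,7,9,11}. Remove smallest leaf 3, emit neighbor 4.
Step 3: leaves = {5,7,9,11}. Remove smallest leaf 5, emit neighbor 10.
Step 4: leaves = {7,9,10,11}. Remove smallest leaf 7, emit neighbor 6.
Step 5: leaves = {6,9,10,11}. Remove smallest leaf 6, emit neighbor 12.
Step 6: leaves = {9,10,11}. Remove smallest leaf 9, emit neighbor 8.
Step 7: leaves = {8,10,11}. Remove smallest leaf 8, emit neighbor 1.
Step 8: leaves = {10,11}. Remove smallest leaf 10, emit neighbor 4.
Step 9: leaves = {4,11}. Remove smallest leaf 4, emit neighbor 1.
Step 10: leaves = {1,11}. Remove smallest leaf 1, emit neighbor 12.
Done: 2 vertices remain (11, 12). Sequence = [11 4 10 6 12 8 1 4 1 12]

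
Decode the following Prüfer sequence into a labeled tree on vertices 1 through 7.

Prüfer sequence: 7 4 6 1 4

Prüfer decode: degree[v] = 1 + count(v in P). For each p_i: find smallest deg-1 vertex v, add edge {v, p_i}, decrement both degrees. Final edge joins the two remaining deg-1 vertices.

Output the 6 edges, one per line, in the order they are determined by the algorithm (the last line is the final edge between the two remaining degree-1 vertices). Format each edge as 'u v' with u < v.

Initial degrees: {1:2, 2:1, 3:1, 4:3, 5:1, 6:2, 7:2}
Step 1: smallest deg-1 vertex = 2, p_1 = 7. Add edge {2,7}. Now deg[2]=0, deg[7]=1.
Step 2: smallest deg-1 vertex = 3, p_2 = 4. Add edge {3,4}. Now deg[3]=0, deg[4]=2.
Step 3: smallest deg-1 vertex = 5, p_3 = 6. Add edge {5,6}. Now deg[5]=0, deg[6]=1.
Step 4: smallest deg-1 vertex = 6, p_4 = 1. Add edge {1,6}. Now deg[6]=0, deg[1]=1.
Step 5: smallest deg-1 vertex = 1, p_5 = 4. Add edge {1,4}. Now deg[1]=0, deg[4]=1.
Final: two remaining deg-1 vertices are 4, 7. Add edge {4,7}.

Answer: 2 7
3 4
5 6
1 6
1 4
4 7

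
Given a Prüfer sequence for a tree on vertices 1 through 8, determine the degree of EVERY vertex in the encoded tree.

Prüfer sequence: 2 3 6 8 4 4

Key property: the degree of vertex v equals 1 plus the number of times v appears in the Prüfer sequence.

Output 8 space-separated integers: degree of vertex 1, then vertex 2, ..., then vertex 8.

Answer: 1 2 2 3 1 2 1 2

Derivation:
p_1 = 2: count[2] becomes 1
p_2 = 3: count[3] becomes 1
p_3 = 6: count[6] becomes 1
p_4 = 8: count[8] becomes 1
p_5 = 4: count[4] becomes 1
p_6 = 4: count[4] becomes 2
Degrees (1 + count): deg[1]=1+0=1, deg[2]=1+1=2, deg[3]=1+1=2, deg[4]=1+2=3, deg[5]=1+0=1, deg[6]=1+1=2, deg[7]=1+0=1, deg[8]=1+1=2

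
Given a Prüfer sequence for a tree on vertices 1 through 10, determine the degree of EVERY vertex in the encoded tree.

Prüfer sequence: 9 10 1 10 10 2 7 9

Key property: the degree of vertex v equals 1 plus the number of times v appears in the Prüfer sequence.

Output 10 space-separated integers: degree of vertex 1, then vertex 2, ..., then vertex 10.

Answer: 2 2 1 1 1 1 2 1 3 4

Derivation:
p_1 = 9: count[9] becomes 1
p_2 = 10: count[10] becomes 1
p_3 = 1: count[1] becomes 1
p_4 = 10: count[10] becomes 2
p_5 = 10: count[10] becomes 3
p_6 = 2: count[2] becomes 1
p_7 = 7: count[7] becomes 1
p_8 = 9: count[9] becomes 2
Degrees (1 + count): deg[1]=1+1=2, deg[2]=1+1=2, deg[3]=1+0=1, deg[4]=1+0=1, deg[5]=1+0=1, deg[6]=1+0=1, deg[7]=1+1=2, deg[8]=1+0=1, deg[9]=1+2=3, deg[10]=1+3=4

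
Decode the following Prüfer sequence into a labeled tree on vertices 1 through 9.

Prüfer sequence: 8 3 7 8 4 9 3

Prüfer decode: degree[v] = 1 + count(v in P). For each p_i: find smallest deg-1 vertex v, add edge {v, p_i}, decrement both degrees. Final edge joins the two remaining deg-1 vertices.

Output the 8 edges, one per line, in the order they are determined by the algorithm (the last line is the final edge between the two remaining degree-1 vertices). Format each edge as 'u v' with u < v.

Answer: 1 8
2 3
5 7
6 8
4 7
4 9
3 8
3 9

Derivation:
Initial degrees: {1:1, 2:1, 3:3, 4:2, 5:1, 6:1, 7:2, 8:3, 9:2}
Step 1: smallest deg-1 vertex = 1, p_1 = 8. Add edge {1,8}. Now deg[1]=0, deg[8]=2.
Step 2: smallest deg-1 vertex = 2, p_2 = 3. Add edge {2,3}. Now deg[2]=0, deg[3]=2.
Step 3: smallest deg-1 vertex = 5, p_3 = 7. Add edge {5,7}. Now deg[5]=0, deg[7]=1.
Step 4: smallest deg-1 vertex = 6, p_4 = 8. Add edge {6,8}. Now deg[6]=0, deg[8]=1.
Step 5: smallest deg-1 vertex = 7, p_5 = 4. Add edge {4,7}. Now deg[7]=0, deg[4]=1.
Step 6: smallest deg-1 vertex = 4, p_6 = 9. Add edge {4,9}. Now deg[4]=0, deg[9]=1.
Step 7: smallest deg-1 vertex = 8, p_7 = 3. Add edge {3,8}. Now deg[8]=0, deg[3]=1.
Final: two remaining deg-1 vertices are 3, 9. Add edge {3,9}.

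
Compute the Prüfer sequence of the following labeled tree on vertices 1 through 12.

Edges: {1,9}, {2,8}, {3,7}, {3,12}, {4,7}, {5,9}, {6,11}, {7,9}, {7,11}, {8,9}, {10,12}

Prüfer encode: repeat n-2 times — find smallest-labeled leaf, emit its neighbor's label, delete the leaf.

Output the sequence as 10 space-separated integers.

Answer: 9 8 7 9 11 9 7 12 7 3

Derivation:
Step 1: leaves = {1,2,4,5,6,10}. Remove smallest leaf 1, emit neighbor 9.
Step 2: leaves = {2,4,5,6,10}. Remove smallest leaf 2, emit neighbor 8.
Step 3: leaves = {4,5,6,8,10}. Remove smallest leaf 4, emit neighbor 7.
Step 4: leaves = {5,6,8,10}. Remove smallest leaf 5, emit neighbor 9.
Step 5: leaves = {6,8,10}. Remove smallest leaf 6, emit neighbor 11.
Step 6: leaves = {8,10,11}. Remove smallest leaf 8, emit neighbor 9.
Step 7: leaves = {9,10,11}. Remove smallest leaf 9, emit neighbor 7.
Step 8: leaves = {10,11}. Remove smallest leaf 10, emit neighbor 12.
Step 9: leaves = {11,12}. Remove smallest leaf 11, emit neighbor 7.
Step 10: leaves = {7,12}. Remove smallest leaf 7, emit neighbor 3.
Done: 2 vertices remain (3, 12). Sequence = [9 8 7 9 11 9 7 12 7 3]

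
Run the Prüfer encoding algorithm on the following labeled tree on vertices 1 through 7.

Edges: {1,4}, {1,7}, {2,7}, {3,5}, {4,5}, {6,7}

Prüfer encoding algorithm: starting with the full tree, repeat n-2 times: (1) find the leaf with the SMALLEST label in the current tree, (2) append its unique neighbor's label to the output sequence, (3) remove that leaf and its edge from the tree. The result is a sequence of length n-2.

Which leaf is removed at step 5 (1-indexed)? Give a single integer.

Step 1: current leaves = {2,3,6}. Remove leaf 2 (neighbor: 7).
Step 2: current leaves = {3,6}. Remove leaf 3 (neighbor: 5).
Step 3: current leaves = {5,6}. Remove leaf 5 (neighbor: 4).
Step 4: current leaves = {4,6}. Remove leaf 4 (neighbor: 1).
Step 5: current leaves = {1,6}. Remove leaf 1 (neighbor: 7).

Answer: 1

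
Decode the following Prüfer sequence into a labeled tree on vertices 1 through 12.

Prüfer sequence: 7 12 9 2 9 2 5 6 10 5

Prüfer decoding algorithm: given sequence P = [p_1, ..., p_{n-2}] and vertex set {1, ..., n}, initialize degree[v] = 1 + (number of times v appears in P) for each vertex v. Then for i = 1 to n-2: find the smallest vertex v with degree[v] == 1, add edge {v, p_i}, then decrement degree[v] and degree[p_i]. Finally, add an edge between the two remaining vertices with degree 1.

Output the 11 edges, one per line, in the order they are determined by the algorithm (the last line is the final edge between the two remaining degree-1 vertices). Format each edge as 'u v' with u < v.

Answer: 1 7
3 12
4 9
2 7
8 9
2 9
2 5
6 11
6 10
5 10
5 12

Derivation:
Initial degrees: {1:1, 2:3, 3:1, 4:1, 5:3, 6:2, 7:2, 8:1, 9:3, 10:2, 11:1, 12:2}
Step 1: smallest deg-1 vertex = 1, p_1 = 7. Add edge {1,7}. Now deg[1]=0, deg[7]=1.
Step 2: smallest deg-1 vertex = 3, p_2 = 12. Add edge {3,12}. Now deg[3]=0, deg[12]=1.
Step 3: smallest deg-1 vertex = 4, p_3 = 9. Add edge {4,9}. Now deg[4]=0, deg[9]=2.
Step 4: smallest deg-1 vertex = 7, p_4 = 2. Add edge {2,7}. Now deg[7]=0, deg[2]=2.
Step 5: smallest deg-1 vertex = 8, p_5 = 9. Add edge {8,9}. Now deg[8]=0, deg[9]=1.
Step 6: smallest deg-1 vertex = 9, p_6 = 2. Add edge {2,9}. Now deg[9]=0, deg[2]=1.
Step 7: smallest deg-1 vertex = 2, p_7 = 5. Add edge {2,5}. Now deg[2]=0, deg[5]=2.
Step 8: smallest deg-1 vertex = 11, p_8 = 6. Add edge {6,11}. Now deg[11]=0, deg[6]=1.
Step 9: smallest deg-1 vertex = 6, p_9 = 10. Add edge {6,10}. Now deg[6]=0, deg[10]=1.
Step 10: smallest deg-1 vertex = 10, p_10 = 5. Add edge {5,10}. Now deg[10]=0, deg[5]=1.
Final: two remaining deg-1 vertices are 5, 12. Add edge {5,12}.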